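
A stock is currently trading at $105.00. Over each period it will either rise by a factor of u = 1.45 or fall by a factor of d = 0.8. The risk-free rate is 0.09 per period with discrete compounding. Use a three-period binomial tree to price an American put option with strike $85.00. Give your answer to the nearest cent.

Risk-neutral probability p = (1 + 0.09 − 0.8)/(1.45 − 0.8) = 0.2900/0.6500 = 0.4462
Terminal stock prices: S_uuu = 320.1, S_uud = 176.6, S_udd = 97.44, S_ddd = 53.76
Terminal payoffs (K − S): max(-235.1, 0) = 0, max(-91.61, 0) = 0, max(-12.44, 0) = 0, max(31.24, 0) = 31.24
Node uu (S = 220.8): continuation = 1/1.09·[0.4462·0.0000 + 0.5538·0.0000] = 0.0000; exercise value = 0.0000 ≤ continuation, so V_uu = 0.0000
Node ud (S = 121.8): continuation = 1/1.09·[0.4462·0.0000 + 0.5538·0.0000] = 0.0000; exercise value = 0.0000 ≤ continuation, so V_ud = 0.0000
Node dd (S = 67.2): continuation = 1/1.09·[0.4462·0.0000 + 0.5538·31.2400] = 15.8735; exercise value = 17.8000 > continuation, so V_dd = 17.8000 (exercise)
Node u (S = 152.2): continuation = 1/1.09·[0.4462·0.0000 + 0.5538·0.0000] = 0.0000; exercise value = 0.0000 ≤ continuation, so V_u = 0.0000
Node d (S = 84): continuation = 1/1.09·[0.4462·0.0000 + 0.5538·17.8000] = 9.0445; exercise value = 1.0000 ≤ continuation, so V_d = 9.0445
Node 0 (S = 105): continuation = 1/1.09·[0.4462·0.0000 + 0.5538·9.0445] = 4.5956; exercise value = 0.0000 ≤ continuation, so V_0 = 4.5956

$4.60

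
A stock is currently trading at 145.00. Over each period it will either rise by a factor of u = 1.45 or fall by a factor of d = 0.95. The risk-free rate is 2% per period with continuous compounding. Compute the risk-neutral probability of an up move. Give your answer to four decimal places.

p = 0.1404

Risk-neutral probability p = (e^0.02 − 0.95)/(1.45 − 0.95) = 0.0702/0.5000 = 0.1404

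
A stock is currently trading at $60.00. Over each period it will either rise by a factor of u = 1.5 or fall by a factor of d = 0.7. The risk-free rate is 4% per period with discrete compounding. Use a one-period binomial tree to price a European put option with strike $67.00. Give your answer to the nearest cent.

Risk-neutral probability p = (1 + 0.04 − 0.7)/(1.5 − 0.7) = 0.3400/0.8000 = 0.4250
Terminal stock prices: S_u = 90, S_d = 42
Terminal payoffs (K − S): max(-23, 0) = 0, max(25, 0) = 25
Node 0 (S = 60): V_0 = 1/1.04·[0.4250·0.0000 + 0.5750·25.0000] = 13.8221

$13.82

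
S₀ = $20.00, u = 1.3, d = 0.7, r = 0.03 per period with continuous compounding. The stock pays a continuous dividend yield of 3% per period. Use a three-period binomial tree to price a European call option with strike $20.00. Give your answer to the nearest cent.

$3.99

Per-period risk-free factor R = e^0.03 = 1.0305; dividend-adjusted growth = e^(0.03−0.03) = 1.0000.
Risk-neutral probability p = (1.0000 − 0.7)/(1.3 − 0.7) = 0.3000/0.6000 = 0.5000
Terminal stock prices: S_uuu = 43.94, S_uud = 23.66, S_udd = 12.74, S_ddd = 6.86
Terminal payoffs (S − K): max(23.94, 0) = 23.94, max(3.66, 0) = 3.66, max(-7.26, 0) = 0, max(-13.14, 0) = 0
Node uu (S = 33.8): V_uu = e^(−0.03)·[0.5000·23.9400 + 0.5000·3.6600] = 13.3921
Node ud (S = 18.2): V_ud = e^(−0.03)·[0.5000·3.6600 + 0.5000·0.0000] = 1.7759
Node dd (S = 9.8): V_dd = e^(−0.03)·[0.5000·0.0000 + 0.5000·0.0000] = 0.0000
Node u (S = 26): V_u = e^(−0.03)·[0.5000·13.3921 + 0.5000·1.7759] = 7.3599
Node d (S = 14): V_d = e^(−0.03)·[0.5000·1.7759 + 0.5000·0.0000] = 0.8617
Node 0 (S = 20): V_0 = e^(−0.03)·[0.5000·7.3599 + 0.5000·0.8617] = 3.9893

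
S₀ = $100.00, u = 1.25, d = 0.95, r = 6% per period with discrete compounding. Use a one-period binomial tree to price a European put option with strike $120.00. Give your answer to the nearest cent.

$14.94

Risk-neutral probability p = (1 + 0.06 − 0.95)/(1.25 − 0.95) = 0.1100/0.3000 = 0.3667
Terminal stock prices: S_u = 125, S_d = 95
Terminal payoffs (K − S): max(-5, 0) = 0, max(25, 0) = 25
Node 0 (S = 100): V_0 = 1/1.06·[0.3667·0.0000 + 0.6333·25.0000] = 14.9371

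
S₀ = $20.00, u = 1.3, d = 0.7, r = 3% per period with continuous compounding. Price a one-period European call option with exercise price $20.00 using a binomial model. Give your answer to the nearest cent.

$3.21

Risk-neutral probability p = (e^0.03 − 0.7)/(1.3 − 0.7) = 0.3305/0.6000 = 0.5508
Terminal stock prices: S_u = 26, S_d = 14
Terminal payoffs (S − K): max(6, 0) = 6, max(-6, 0) = 0
Node 0 (S = 20): V_0 = e^(−0.03)·[0.5508·6.0000 + 0.4492·0.0000] = 3.2069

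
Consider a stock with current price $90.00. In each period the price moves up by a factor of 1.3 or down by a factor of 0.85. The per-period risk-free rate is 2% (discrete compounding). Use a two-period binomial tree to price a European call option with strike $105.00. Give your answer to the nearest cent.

$6.46

Risk-neutral probability p = (1 + 0.02 − 0.85)/(1.3 − 0.85) = 0.1700/0.4500 = 0.3778
Terminal stock prices: S_uu = 152.1, S_ud = 99.45, S_dd = 65.02
Terminal payoffs (S − K): max(47.1, 0) = 47.1, max(-5.55, 0) = 0, max(-39.98, 0) = 0
Node u (S = 117): V_u = 1/1.02·[0.3778·47.1000 + 0.6222·0.0000] = 17.4444
Node d (S = 76.5): V_d = 1/1.02·[0.3778·0.0000 + 0.6222·0.0000] = 0.0000
Node 0 (S = 90): V_0 = 1/1.02·[0.3778·17.4444 + 0.6222·0.0000] = 6.4609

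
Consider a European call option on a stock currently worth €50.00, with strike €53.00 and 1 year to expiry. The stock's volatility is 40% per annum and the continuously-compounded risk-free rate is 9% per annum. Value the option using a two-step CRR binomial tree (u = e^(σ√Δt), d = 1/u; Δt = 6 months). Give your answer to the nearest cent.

€8.33

CRR parameters: u = e^(σ√Δt) = e^(0.4·√0.5) = 1.3269, d = 1/u = 0.7536
Per-period rate: rΔt = 0.09·0.5 = 0.045, so R = e^0.045 = 1.0460
Risk-neutral probability p = (e^0.045 − 0.7536)/(1.3269 − 0.7536) = 0.2924/0.5733 = 0.5100
Terminal stock prices: S_uu = 88.03, S_ud = 50, S_dd = 28.4
Terminal payoffs (S − K): max(35.03, 0) = 35.03, max(-3, 0) = 0, max(-24.6, 0) = 0
Node u (S = 66.34): V_u = e^(−0.045)·[0.5100·35.0327 + 0.4900·0.0000] = 17.0821
Node d (S = 37.68): V_d = e^(−0.045)·[0.5100·0.0000 + 0.4900·0.0000] = 0.0000
Node 0 (S = 50): V_0 = e^(−0.045)·[0.5100·17.0821 + 0.4900·0.0000] = 8.3293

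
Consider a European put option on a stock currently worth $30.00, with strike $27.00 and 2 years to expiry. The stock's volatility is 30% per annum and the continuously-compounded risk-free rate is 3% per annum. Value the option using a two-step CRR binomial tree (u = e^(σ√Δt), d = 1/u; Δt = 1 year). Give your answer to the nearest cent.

$2.73

CRR parameters: u = e^(σ√Δt) = e^(0.3·√1) = 1.3499, d = 1/u = 0.7408
Per-period rate: rΔt = 0.03·1 = 0.03, so R = e^0.03 = 1.0305
Risk-neutral probability p = (e^0.03 − 0.7408)/(1.3499 − 0.7408) = 0.2896/0.6090 = 0.4756
Terminal stock prices: S_uu = 54.66, S_ud = 30, S_dd = 16.46
Terminal payoffs (K − S): max(-27.66, 0) = 0, max(-3, 0) = 0, max(10.54, 0) = 10.54
Node u (S = 40.5): V_u = e^(−0.03)·[0.4756·0.0000 + 0.5244·0.0000] = 0.0000
Node d (S = 22.22): V_d = e^(−0.03)·[0.4756·0.0000 + 0.5244·10.5357] = 5.3620
Node 0 (S = 30): V_0 = e^(−0.03)·[0.4756·0.0000 + 0.5244·5.3620] = 2.7289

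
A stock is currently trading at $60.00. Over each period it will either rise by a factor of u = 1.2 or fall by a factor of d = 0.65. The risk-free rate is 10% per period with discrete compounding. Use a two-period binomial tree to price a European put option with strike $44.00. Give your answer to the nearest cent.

Risk-neutral probability p = (1 + 0.1 − 0.65)/(1.2 − 0.65) = 0.4500/0.5500 = 0.8182
Terminal stock prices: S_uu = 86.4, S_ud = 46.8, S_dd = 25.35
Terminal payoffs (K − S): max(-42.4, 0) = 0, max(-2.8, 0) = 0, max(18.65, 0) = 18.65
Node u (S = 72): V_u = 1/1.1·[0.8182·0.0000 + 0.1818·0.0000] = 0.0000
Node d (S = 39): V_d = 1/1.1·[0.8182·0.0000 + 0.1818·18.6500] = 3.0826
Node 0 (S = 60): V_0 = 1/1.1·[0.8182·0.0000 + 0.1818·3.0826] = 0.5095

$0.51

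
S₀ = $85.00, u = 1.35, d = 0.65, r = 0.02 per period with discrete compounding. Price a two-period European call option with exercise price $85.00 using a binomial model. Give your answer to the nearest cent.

$18.77

Risk-neutral probability p = (1 + 0.02 − 0.65)/(1.35 − 0.65) = 0.3700/0.7000 = 0.5286
Terminal stock prices: S_uu = 154.9, S_ud = 74.59, S_dd = 35.91
Terminal payoffs (S − K): max(69.91, 0) = 69.91, max(-10.41, 0) = 0, max(-49.09, 0) = 0
Node u (S = 114.8): V_u = 1/1.02·[0.5286·69.9125 + 0.4714·0.0000] = 36.2292
Node d (S = 55.25): V_d = 1/1.02·[0.5286·0.0000 + 0.4714·0.0000] = 0.0000
Node 0 (S = 85): V_0 = 1/1.02·[0.5286·36.2292 + 0.4714·0.0000] = 18.7742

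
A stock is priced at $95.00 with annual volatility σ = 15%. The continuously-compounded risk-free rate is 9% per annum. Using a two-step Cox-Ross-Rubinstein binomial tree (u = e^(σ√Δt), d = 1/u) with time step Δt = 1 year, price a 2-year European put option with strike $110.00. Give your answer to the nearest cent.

CRR parameters: u = e^(σ√Δt) = e^(0.15·√1) = 1.1618, d = 1/u = 0.8607
Per-period rate: rΔt = 0.09·1 = 0.09, so R = e^0.09 = 1.0942
Risk-neutral probability p = (e^0.09 − 0.8607)/(1.1618 − 0.8607) = 0.2335/0.3011 = 0.7753
Terminal stock prices: S_uu = 128.2, S_ud = 95, S_dd = 70.38
Terminal payoffs (K − S): max(-18.24, 0) = 0, max(15, 0) = 15, max(39.62, 0) = 39.62
Node u (S = 110.4): V_u = e^(−0.09)·[0.7753·0.0000 + 0.2247·15.0000] = 3.0803
Node d (S = 81.77): V_d = e^(−0.09)·[0.7753·15.0000 + 0.2247·39.6223] = 18.7652
Node 0 (S = 95): V_0 = e^(−0.09)·[0.7753·3.0803 + 0.2247·18.7652] = 6.0361

$6.04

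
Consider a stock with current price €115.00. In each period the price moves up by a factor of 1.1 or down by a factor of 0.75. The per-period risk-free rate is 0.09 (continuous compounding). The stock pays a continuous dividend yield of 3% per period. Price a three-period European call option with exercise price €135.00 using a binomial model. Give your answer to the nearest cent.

Per-period risk-free factor R = e^0.09 = 1.0942; dividend-adjusted growth = e^(0.09−0.03) = 1.0618.
Risk-neutral probability p = (1.0618 − 0.75)/(1.1 − 0.75) = 0.3118/0.3500 = 0.8910
Terminal stock prices: S_uuu = 153.1, S_uud = 104.4, S_udd = 71.16, S_ddd = 48.52
Terminal payoffs (S − K): max(18.07, 0) = 18.07, max(-30.64, 0) = 0, max(-63.84, 0) = 0, max(-86.48, 0) = 0
Node uu (S = 139.2): V_uu = e^(−0.09)·[0.8910·18.0650 + 0.1090·0.0000] = 14.7099
Node ud (S = 94.88): V_ud = e^(−0.09)·[0.8910·0.0000 + 0.1090·0.0000] = 0.0000
Node dd (S = 64.69): V_dd = e^(−0.09)·[0.8910·0.0000 + 0.1090·0.0000] = 0.0000
Node u (S = 126.5): V_u = e^(−0.09)·[0.8910·14.7099 + 0.1090·0.0000] = 11.9780
Node d (S = 86.25): V_d = e^(−0.09)·[0.8910·0.0000 + 0.1090·0.0000] = 0.0000
Node 0 (S = 115): V_0 = e^(−0.09)·[0.8910·11.9780 + 0.1090·0.0000] = 9.7534

€9.75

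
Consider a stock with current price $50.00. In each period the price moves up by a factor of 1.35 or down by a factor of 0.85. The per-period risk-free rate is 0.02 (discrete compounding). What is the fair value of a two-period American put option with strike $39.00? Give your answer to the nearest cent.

Risk-neutral probability p = (1 + 0.02 − 0.85)/(1.35 − 0.85) = 0.1700/0.5000 = 0.3400
Terminal stock prices: S_uu = 91.13, S_ud = 57.38, S_dd = 36.12
Terminal payoffs (K − S): max(-52.13, 0) = 0, max(-18.38, 0) = 0, max(2.875, 0) = 2.875
Node u (S = 67.5): continuation = 1/1.02·[0.3400·0.0000 + 0.6600·0.0000] = 0.0000; exercise value = 0.0000 ≤ continuation, so V_u = 0.0000
Node d (S = 42.5): continuation = 1/1.02·[0.3400·0.0000 + 0.6600·2.8750] = 1.8603; exercise value = 0.0000 ≤ continuation, so V_d = 1.8603
Node 0 (S = 50): continuation = 1/1.02·[0.3400·0.0000 + 0.6600·1.8603] = 1.2037; exercise value = 0.0000 ≤ continuation, so V_0 = 1.2037

$1.20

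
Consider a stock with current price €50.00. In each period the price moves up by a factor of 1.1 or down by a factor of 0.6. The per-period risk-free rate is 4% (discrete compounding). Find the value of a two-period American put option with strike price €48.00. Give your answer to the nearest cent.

Risk-neutral probability p = (1 + 0.04 − 0.6)/(1.1 − 0.6) = 0.4400/0.5000 = 0.8800
Terminal stock prices: S_uu = 60.5, S_ud = 33, S_dd = 18
Terminal payoffs (K − S): max(-12.5, 0) = 0, max(15, 0) = 15, max(30, 0) = 30
Node u (S = 55): continuation = 1/1.04·[0.8800·0.0000 + 0.1200·15.0000] = 1.7308; exercise value = 0.0000 ≤ continuation, so V_u = 1.7308
Node d (S = 30): continuation = 1/1.04·[0.8800·15.0000 + 0.1200·30.0000] = 16.1538; exercise value = 18.0000 > continuation, so V_d = 18.0000 (exercise)
Node 0 (S = 50): continuation = 1/1.04·[0.8800·1.7308 + 0.1200·18.0000] = 3.5414; exercise value = 0.0000 ≤ continuation, so V_0 = 3.5414

€3.54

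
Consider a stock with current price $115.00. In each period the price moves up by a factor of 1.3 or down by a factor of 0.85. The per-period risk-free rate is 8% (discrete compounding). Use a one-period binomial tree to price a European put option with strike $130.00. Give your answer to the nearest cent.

Risk-neutral probability p = (1 + 0.08 − 0.85)/(1.3 − 0.85) = 0.2300/0.4500 = 0.5111
Terminal stock prices: S_u = 149.5, S_d = 97.75
Terminal payoffs (K − S): max(-19.5, 0) = 0, max(32.25, 0) = 32.25
Node 0 (S = 115): V_0 = 1/1.08·[0.5111·0.0000 + 0.4889·32.2500] = 14.5988

$14.60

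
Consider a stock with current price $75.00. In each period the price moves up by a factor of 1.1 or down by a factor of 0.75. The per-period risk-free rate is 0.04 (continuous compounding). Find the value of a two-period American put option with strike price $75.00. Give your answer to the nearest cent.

Risk-neutral probability p = (e^0.04 − 0.75)/(1.1 − 0.75) = 0.2908/0.3500 = 0.8309
Terminal stock prices: S_uu = 90.75, S_ud = 61.88, S_dd = 42.19
Terminal payoffs (K − S): max(-15.75, 0) = 0, max(13.12, 0) = 13.12, max(32.81, 0) = 32.81
Node u (S = 82.5): continuation = e^(−0.04)·[0.8309·0.0000 + 0.1691·13.1250] = 2.1326; exercise value = 0.0000 ≤ continuation, so V_u = 2.1326
Node d (S = 56.25): continuation = e^(−0.04)·[0.8309·13.1250 + 0.1691·32.8125] = 15.8092; exercise value = 18.7500 > continuation, so V_d = 18.7500 (exercise)
Node 0 (S = 75): continuation = e^(−0.04)·[0.8309·2.1326 + 0.1691·18.7500] = 4.7490; exercise value = 0.0000 ≤ continuation, so V_0 = 4.7490

$4.75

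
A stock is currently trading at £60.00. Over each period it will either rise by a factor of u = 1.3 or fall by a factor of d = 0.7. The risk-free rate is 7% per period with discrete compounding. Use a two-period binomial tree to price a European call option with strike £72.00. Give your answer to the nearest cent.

£9.77

Risk-neutral probability p = (1 + 0.07 − 0.7)/(1.3 − 0.7) = 0.3700/0.6000 = 0.6167
Terminal stock prices: S_uu = 101.4, S_ud = 54.6, S_dd = 29.4
Terminal payoffs (S − K): max(29.4, 0) = 29.4, max(-17.4, 0) = 0, max(-42.6, 0) = 0
Node u (S = 78): V_u = 1/1.07·[0.6167·29.4000 + 0.3833·0.0000] = 16.9439
Node d (S = 42): V_d = 1/1.07·[0.6167·0.0000 + 0.3833·0.0000] = 0.0000
Node 0 (S = 60): V_0 = 1/1.07·[0.6167·16.9439 + 0.3833·0.0000] = 9.7652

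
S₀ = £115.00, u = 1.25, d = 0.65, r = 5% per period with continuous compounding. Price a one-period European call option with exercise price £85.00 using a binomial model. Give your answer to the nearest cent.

Risk-neutral probability p = (e^0.05 − 0.65)/(1.25 − 0.65) = 0.4013/0.6000 = 0.6688
Terminal stock prices: S_u = 143.8, S_d = 74.75
Terminal payoffs (S − K): max(58.75, 0) = 58.75, max(-10.25, 0) = 0
Node 0 (S = 115): V_0 = e^(−0.05)·[0.6688·58.7500 + 0.3312·0.0000] = 37.3749

£37.37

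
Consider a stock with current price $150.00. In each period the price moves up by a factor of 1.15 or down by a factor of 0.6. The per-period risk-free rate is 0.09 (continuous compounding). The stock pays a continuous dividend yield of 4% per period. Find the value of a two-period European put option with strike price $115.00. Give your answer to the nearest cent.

$4.47

Per-period risk-free factor R = e^0.09 = 1.0942; dividend-adjusted growth = e^(0.09−0.04) = 1.0513.
Risk-neutral probability p = (1.0513 − 0.6)/(1.15 − 0.6) = 0.4513/0.5500 = 0.8205
Terminal stock prices: S_uu = 198.4, S_ud = 103.5, S_dd = 54
Terminal payoffs (K − S): max(-83.37, 0) = 0, max(11.5, 0) = 11.5, max(61, 0) = 61
Node u (S = 172.5): V_u = e^(−0.09)·[0.8205·0.0000 + 0.1795·11.5000] = 1.8867
Node d (S = 90): V_d = e^(−0.09)·[0.8205·11.5000 + 0.1795·61.0000] = 18.6310
Node 0 (S = 150): V_0 = e^(−0.09)·[0.8205·1.8867 + 0.1795·18.6310] = 4.4713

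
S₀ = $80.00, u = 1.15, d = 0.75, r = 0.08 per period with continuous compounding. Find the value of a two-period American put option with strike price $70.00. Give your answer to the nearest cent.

Risk-neutral probability p = (e^0.08 − 0.75)/(1.15 − 0.75) = 0.3333/0.4000 = 0.8332
Terminal stock prices: S_uu = 105.8, S_ud = 69, S_dd = 45
Terminal payoffs (K − S): max(-35.8, 0) = 0, max(1, 0) = 1, max(25, 0) = 25
Node u (S = 92): continuation = e^(−0.08)·[0.8332·0.0000 + 0.1668·1.0000] = 0.1540; exercise value = 0.0000 ≤ continuation, so V_u = 0.1540
Node d (S = 60): continuation = e^(−0.08)·[0.8332·1.0000 + 0.1668·25.0000] = 4.6181; exercise value = 10.0000 > continuation, so V_d = 10.0000 (exercise)
Node 0 (S = 80): continuation = e^(−0.08)·[0.8332·0.1540 + 0.1668·10.0000] = 1.6580; exercise value = 0.0000 ≤ continuation, so V_0 = 1.6580

$1.66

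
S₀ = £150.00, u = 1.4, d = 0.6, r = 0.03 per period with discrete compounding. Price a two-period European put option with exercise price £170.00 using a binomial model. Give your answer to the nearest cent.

Risk-neutral probability p = (1 + 0.03 − 0.6)/(1.4 − 0.6) = 0.4300/0.8000 = 0.5375
Terminal stock prices: S_uu = 294, S_ud = 126, S_dd = 54
Terminal payoffs (K − S): max(-124, 0) = 0, max(44, 0) = 44, max(116, 0) = 116
Node u (S = 210): V_u = 1/1.03·[0.5375·0.0000 + 0.4625·44.0000] = 19.7573
Node d (S = 90): V_d = 1/1.03·[0.5375·44.0000 + 0.4625·116.0000] = 75.0485
Node 0 (S = 150): V_0 = 1/1.03·[0.5375·19.7573 + 0.4625·75.0485] = 44.0092

£44.01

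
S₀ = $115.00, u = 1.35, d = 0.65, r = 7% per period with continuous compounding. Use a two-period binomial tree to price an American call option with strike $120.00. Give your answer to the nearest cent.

Risk-neutral probability p = (e^0.07 − 0.65)/(1.35 − 0.65) = 0.4225/0.7000 = 0.6036
Terminal stock prices: S_uu = 209.6, S_ud = 100.9, S_dd = 48.59
Terminal payoffs (S − K): max(89.59, 0) = 89.59, max(-19.09, 0) = 0, max(-71.41, 0) = 0
Node u (S = 155.2): continuation = e^(−0.07)·[0.6036·89.5875 + 0.3964·0.0000] = 50.4178; exercise value = 35.2500 ≤ continuation, so V_u = 50.4178
Node d (S = 74.75): continuation = e^(−0.07)·[0.6036·0.0000 + 0.3964·0.0000] = 0.0000; exercise value = 0.0000 ≤ continuation, so V_d = 0.0000
Node 0 (S = 115): continuation = e^(−0.07)·[0.6036·50.4178 + 0.3964·0.0000] = 28.3740; exercise value = 0.0000 ≤ continuation, so V_0 = 28.3740

$28.37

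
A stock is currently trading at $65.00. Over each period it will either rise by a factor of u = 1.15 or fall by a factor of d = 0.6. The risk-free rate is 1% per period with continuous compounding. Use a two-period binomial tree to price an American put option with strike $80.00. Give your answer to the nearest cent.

$16.86

Risk-neutral probability p = (e^0.01 − 0.6)/(1.15 − 0.6) = 0.4101/0.5500 = 0.7455
Terminal stock prices: S_uu = 85.96, S_ud = 44.85, S_dd = 23.4
Terminal payoffs (K − S): max(-5.962, 0) = 0, max(35.15, 0) = 35.15, max(56.6, 0) = 56.6
Node u (S = 74.75): continuation = e^(−0.01)·[0.7455·0.0000 + 0.2545·35.1500] = 8.8551; exercise value = 5.2500 ≤ continuation, so V_u = 8.8551
Node d (S = 39): continuation = e^(−0.01)·[0.7455·35.1500 + 0.2545·56.6000] = 40.2040; exercise value = 41.0000 > continuation, so V_d = 41.0000 (exercise)
Node 0 (S = 65): continuation = e^(−0.01)·[0.7455·8.8551 + 0.2545·41.0000] = 16.8650; exercise value = 15.0000 ≤ continuation, so V_0 = 16.8650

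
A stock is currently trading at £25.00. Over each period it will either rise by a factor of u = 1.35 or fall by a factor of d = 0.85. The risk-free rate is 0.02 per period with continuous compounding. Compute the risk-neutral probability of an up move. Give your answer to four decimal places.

p = 0.3404

Risk-neutral probability p = (e^0.02 − 0.85)/(1.35 − 0.85) = 0.1702/0.5000 = 0.3404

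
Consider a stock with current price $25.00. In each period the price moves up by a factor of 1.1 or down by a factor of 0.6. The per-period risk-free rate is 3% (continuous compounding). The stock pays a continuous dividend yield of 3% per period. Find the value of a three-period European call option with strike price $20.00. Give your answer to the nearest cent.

$6.21

Per-period risk-free factor R = e^0.03 = 1.0305; dividend-adjusted growth = e^(0.03−0.03) = 1.0000.
Risk-neutral probability p = (1.0000 − 0.6)/(1.1 − 0.6) = 0.4000/0.5000 = 0.8000
Terminal stock prices: S_uuu = 33.28, S_uud = 18.15, S_udd = 9.9, S_ddd = 5.4
Terminal payoffs (S − K): max(13.28, 0) = 13.28, max(-1.85, 0) = 0, max(-10.1, 0) = 0, max(-14.6, 0) = 0
Node uu (S = 30.25): V_uu = e^(−0.03)·[0.8000·13.2750 + 0.2000·0.0000] = 10.3061
Node ud (S = 16.5): V_ud = e^(−0.03)·[0.8000·0.0000 + 0.2000·0.0000] = 0.0000
Node dd (S = 9): V_dd = e^(−0.03)·[0.8000·0.0000 + 0.2000·0.0000] = 0.0000
Node u (S = 27.5): V_u = e^(−0.03)·[0.8000·10.3061 + 0.2000·0.0000] = 8.0012
Node d (S = 15): V_d = e^(−0.03)·[0.8000·0.0000 + 0.2000·0.0000] = 0.0000
Node 0 (S = 25): V_0 = e^(−0.03)·[0.8000·8.0012 + 0.2000·0.0000] = 6.2118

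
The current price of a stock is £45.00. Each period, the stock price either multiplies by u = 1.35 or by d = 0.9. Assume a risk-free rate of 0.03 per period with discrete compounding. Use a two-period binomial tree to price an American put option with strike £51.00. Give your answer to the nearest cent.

£7.25

Risk-neutral probability p = (1 + 0.03 − 0.9)/(1.35 − 0.9) = 0.1300/0.4500 = 0.2889
Terminal stock prices: S_uu = 82.01, S_ud = 54.68, S_dd = 36.45
Terminal payoffs (K − S): max(-31.01, 0) = 0, max(-3.675, 0) = 0, max(14.55, 0) = 14.55
Node u (S = 60.75): continuation = 1/1.03·[0.2889·0.0000 + 0.7111·0.0000] = 0.0000; exercise value = 0.0000 ≤ continuation, so V_u = 0.0000
Node d (S = 40.5): continuation = 1/1.03·[0.2889·0.0000 + 0.7111·14.5500] = 10.0453; exercise value = 10.5000 > continuation, so V_d = 10.5000 (exercise)
Node 0 (S = 45): continuation = 1/1.03·[0.2889·0.0000 + 0.7111·10.5000] = 7.2492; exercise value = 6.0000 ≤ continuation, so V_0 = 7.2492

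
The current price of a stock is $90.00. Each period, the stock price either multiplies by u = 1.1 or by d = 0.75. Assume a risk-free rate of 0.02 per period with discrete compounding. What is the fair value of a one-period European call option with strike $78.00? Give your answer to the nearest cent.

Risk-neutral probability p = (1 + 0.02 − 0.75)/(1.1 − 0.75) = 0.2700/0.3500 = 0.7714
Terminal stock prices: S_u = 99, S_d = 67.5
Terminal payoffs (S − K): max(21, 0) = 21, max(-10.5, 0) = 0
Node 0 (S = 90): V_0 = 1/1.02·[0.7714·21.0000 + 0.2286·0.0000] = 15.8824

$15.88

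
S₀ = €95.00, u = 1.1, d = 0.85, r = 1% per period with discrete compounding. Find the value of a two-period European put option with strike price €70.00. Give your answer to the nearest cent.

€0.17

Risk-neutral probability p = (1 + 0.01 − 0.85)/(1.1 − 0.85) = 0.1600/0.2500 = 0.6400
Terminal stock prices: S_uu = 115, S_ud = 88.83, S_dd = 68.64
Terminal payoffs (K − S): max(-44.95, 0) = 0, max(-18.83, 0) = 0, max(1.363, 0) = 1.363
Node u (S = 104.5): V_u = 1/1.01·[0.6400·0.0000 + 0.3600·0.0000] = 0.0000
Node d (S = 80.75): V_d = 1/1.01·[0.6400·0.0000 + 0.3600·1.3625] = 0.4856
Node 0 (S = 95): V_0 = 1/1.01·[0.6400·0.0000 + 0.3600·0.4856] = 0.1731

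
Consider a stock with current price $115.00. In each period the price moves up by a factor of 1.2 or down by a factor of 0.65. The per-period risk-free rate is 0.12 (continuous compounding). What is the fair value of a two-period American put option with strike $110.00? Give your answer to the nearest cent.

Risk-neutral probability p = (e^0.12 − 0.65)/(1.2 − 0.65) = 0.4775/0.5500 = 0.8682
Terminal stock prices: S_uu = 165.6, S_ud = 89.7, S_dd = 48.59
Terminal payoffs (K − S): max(-55.6, 0) = 0, max(20.3, 0) = 20.3, max(61.41, 0) = 61.41
Node u (S = 138): continuation = e^(−0.12)·[0.8682·0.0000 + 0.1318·20.3000] = 2.3734; exercise value = 0.0000 ≤ continuation, so V_u = 2.3734
Node d (S = 74.75): continuation = e^(−0.12)·[0.8682·20.3000 + 0.1318·61.4125] = 22.8112; exercise value = 35.2500 > continuation, so V_d = 35.2500 (exercise)
Node 0 (S = 115): continuation = e^(−0.12)·[0.8682·2.3734 + 0.1318·35.2500] = 5.9489; exercise value = 0.0000 ≤ continuation, so V_0 = 5.9489

$5.95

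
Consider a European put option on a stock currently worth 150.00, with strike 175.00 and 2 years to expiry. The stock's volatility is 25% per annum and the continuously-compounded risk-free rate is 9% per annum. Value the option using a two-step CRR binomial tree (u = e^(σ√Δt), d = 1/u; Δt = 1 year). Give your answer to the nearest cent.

CRR parameters: u = e^(σ√Δt) = e^(0.25·√1) = 1.2840, d = 1/u = 0.7788
Per-period rate: rΔt = 0.09·1 = 0.09, so R = e^0.09 = 1.0942
Risk-neutral probability p = (e^0.09 − 0.7788)/(1.2840 − 0.7788) = 0.3154/0.5052 = 0.6242
Terminal stock prices: S_uu = 247.3, S_ud = 150, S_dd = 90.98
Terminal payoffs (K − S): max(-72.31, 0) = 0, max(25, 0) = 25, max(84.02, 0) = 84.02
Node u (S = 192.6): V_u = e^(−0.09)·[0.6242·0.0000 + 0.3758·25.0000] = 8.5858
Node d (S = 116.8): V_d = e^(−0.09)·[0.6242·25.0000 + 0.3758·84.0204] = 43.1178
Node 0 (S = 150): V_0 = e^(−0.09)·[0.6242·8.5858 + 0.3758·43.1178] = 19.7063

19.71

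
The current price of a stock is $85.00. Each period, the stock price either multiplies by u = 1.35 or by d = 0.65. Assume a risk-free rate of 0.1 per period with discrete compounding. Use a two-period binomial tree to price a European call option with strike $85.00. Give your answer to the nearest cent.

Risk-neutral probability p = (1 + 0.1 − 0.65)/(1.35 − 0.65) = 0.4500/0.7000 = 0.6429
Terminal stock prices: S_uu = 154.9, S_ud = 74.59, S_dd = 35.91
Terminal payoffs (S − K): max(69.91, 0) = 69.91, max(-10.41, 0) = 0, max(-49.09, 0) = 0
Node u (S = 114.8): V_u = 1/1.1·[0.6429·69.9125 + 0.3571·0.0000] = 40.8580
Node d (S = 55.25): V_d = 1/1.1·[0.6429·0.0000 + 0.3571·0.0000] = 0.0000
Node 0 (S = 85): V_0 = 1/1.1·[0.6429·40.8580 + 0.3571·0.0000] = 23.8780

$23.88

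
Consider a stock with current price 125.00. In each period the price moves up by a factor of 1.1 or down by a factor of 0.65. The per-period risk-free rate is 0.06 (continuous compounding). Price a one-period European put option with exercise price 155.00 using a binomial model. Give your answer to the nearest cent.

Risk-neutral probability p = (e^0.06 − 0.65)/(1.1 − 0.65) = 0.4118/0.4500 = 0.9152
Terminal stock prices: S_u = 137.5, S_d = 81.25
Terminal payoffs (K − S): max(17.5, 0) = 17.5, max(73.75, 0) = 73.75
Node 0 (S = 125): V_0 = e^(−0.06)·[0.9152·17.5000 + 0.0848·73.7500] = 20.9735

20.97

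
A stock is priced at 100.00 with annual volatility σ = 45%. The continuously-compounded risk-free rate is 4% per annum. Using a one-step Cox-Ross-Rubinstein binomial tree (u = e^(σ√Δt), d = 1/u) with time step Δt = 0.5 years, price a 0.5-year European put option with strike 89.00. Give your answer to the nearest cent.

CRR parameters: u = e^(σ√Δt) = e^(0.45·√0.5) = 1.3746, d = 1/u = 0.7275
Per-period rate: rΔt = 0.04·0.5 = 0.02, so R = e^0.02 = 1.0202
Risk-neutral probability p = (e^0.02 − 0.7275)/(1.3746 − 0.7275) = 0.2927/0.6472 = 0.4523
Terminal stock prices: S_u = 137.5, S_d = 72.75
Terminal payoffs (K − S): max(-48.46, 0) = 0, max(16.25, 0) = 16.25
Node 0 (S = 100): V_0 = e^(−0.02)·[0.4523·0.0000 + 0.5477·16.2541] = 8.7256

8.73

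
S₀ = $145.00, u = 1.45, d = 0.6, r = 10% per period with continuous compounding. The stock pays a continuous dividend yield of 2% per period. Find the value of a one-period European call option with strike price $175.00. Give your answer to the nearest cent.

$18.13

Per-period risk-free factor R = e^0.1 = 1.1052; dividend-adjusted growth = e^(0.1−0.02) = 1.0833.
Risk-neutral probability p = (1.0833 − 0.6)/(1.45 − 0.6) = 0.4833/0.8500 = 0.5686
Terminal stock prices: S_u = 210.2, S_d = 87
Terminal payoffs (S − K): max(35.25, 0) = 35.25, max(-88, 0) = 0
Node 0 (S = 145): V_0 = e^(−0.1)·[0.5686·35.2500 + 0.4314·0.0000] = 18.1349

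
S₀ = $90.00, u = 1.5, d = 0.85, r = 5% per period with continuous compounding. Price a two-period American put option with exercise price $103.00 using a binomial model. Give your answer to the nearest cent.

$17.40

Risk-neutral probability p = (e^0.05 − 0.85)/(1.5 − 0.85) = 0.2013/0.6500 = 0.3096
Terminal stock prices: S_uu = 202.5, S_ud = 114.8, S_dd = 65.02
Terminal payoffs (K − S): max(-99.5, 0) = 0, max(-11.75, 0) = 0, max(37.98, 0) = 37.98
Node u (S = 135): continuation = e^(−0.05)·[0.3096·0.0000 + 0.6904·0.0000] = 0.0000; exercise value = 0.0000 ≤ continuation, so V_u = 0.0000
Node d (S = 76.5): continuation = e^(−0.05)·[0.3096·0.0000 + 0.6904·37.9750] = 24.9375; exercise value = 26.5000 > continuation, so V_d = 26.5000 (exercise)
Node 0 (S = 90): continuation = e^(−0.05)·[0.3096·0.0000 + 0.6904·26.5000] = 17.4021; exercise value = 13.0000 ≤ continuation, so V_0 = 17.4021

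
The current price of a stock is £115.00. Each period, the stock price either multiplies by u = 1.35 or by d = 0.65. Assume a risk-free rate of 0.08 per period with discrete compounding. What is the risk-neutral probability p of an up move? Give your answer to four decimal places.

Risk-neutral probability p = (1 + 0.08 − 0.65)/(1.35 − 0.65) = 0.4300/0.7000 = 0.6143

p = 0.6143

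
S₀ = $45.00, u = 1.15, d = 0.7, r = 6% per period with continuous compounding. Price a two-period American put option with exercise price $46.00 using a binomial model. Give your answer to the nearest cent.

Risk-neutral probability p = (e^0.06 − 0.7)/(1.15 − 0.7) = 0.3618/0.4500 = 0.8041
Terminal stock prices: S_uu = 59.51, S_ud = 36.22, S_dd = 22.05
Terminal payoffs (K − S): max(-13.51, 0) = 0, max(9.775, 0) = 9.775, max(23.95, 0) = 23.95
Node u (S = 51.75): continuation = e^(−0.06)·[0.8041·0.0000 + 0.1959·9.7750] = 1.8036; exercise value = 0.0000 ≤ continuation, so V_u = 1.8036
Node d (S = 31.5): continuation = e^(−0.06)·[0.8041·9.7750 + 0.1959·23.9500] = 11.8212; exercise value = 14.5000 > continuation, so V_d = 14.5000 (exercise)
Node 0 (S = 45): continuation = e^(−0.06)·[0.8041·1.8036 + 0.1959·14.5000] = 4.0412; exercise value = 1.0000 ≤ continuation, so V_0 = 4.0412

$4.04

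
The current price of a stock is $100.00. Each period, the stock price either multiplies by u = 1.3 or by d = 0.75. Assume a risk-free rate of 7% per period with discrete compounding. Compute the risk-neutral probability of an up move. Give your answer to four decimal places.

p = 0.5818

Risk-neutral probability p = (1 + 0.07 − 0.75)/(1.3 − 0.75) = 0.3200/0.5500 = 0.5818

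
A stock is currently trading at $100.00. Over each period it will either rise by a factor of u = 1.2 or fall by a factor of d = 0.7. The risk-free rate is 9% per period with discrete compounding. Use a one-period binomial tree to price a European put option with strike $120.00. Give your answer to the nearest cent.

$10.09

Risk-neutral probability p = (1 + 0.09 − 0.7)/(1.2 − 0.7) = 0.3900/0.5000 = 0.7800
Terminal stock prices: S_u = 120, S_d = 70
Terminal payoffs (K − S): max(0, 0) = 0, max(50, 0) = 50
Node 0 (S = 100): V_0 = 1/1.09·[0.7800·0.0000 + 0.2200·50.0000] = 10.0917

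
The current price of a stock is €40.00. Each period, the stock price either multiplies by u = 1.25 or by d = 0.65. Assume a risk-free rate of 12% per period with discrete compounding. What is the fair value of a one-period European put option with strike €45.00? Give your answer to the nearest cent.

Risk-neutral probability p = (1 + 0.12 − 0.65)/(1.25 − 0.65) = 0.4700/0.6000 = 0.7833
Terminal stock prices: S_u = 50, S_d = 26
Terminal payoffs (K − S): max(-5, 0) = 0, max(19, 0) = 19
Node 0 (S = 40): V_0 = 1/1.12·[0.7833·0.0000 + 0.2167·19.0000] = 3.6756

€3.68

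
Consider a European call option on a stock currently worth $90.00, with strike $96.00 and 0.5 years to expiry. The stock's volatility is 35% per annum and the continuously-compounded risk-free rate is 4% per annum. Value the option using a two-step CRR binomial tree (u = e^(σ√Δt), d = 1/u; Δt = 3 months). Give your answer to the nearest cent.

$7.31

CRR parameters: u = e^(σ√Δt) = e^(0.35·√0.25) = 1.1912, d = 1/u = 0.8395
Per-period rate: rΔt = 0.04·0.25 = 0.01, so R = e^0.01 = 1.0101
Risk-neutral probability p = (e^0.01 − 0.8395)/(1.1912 − 0.8395) = 0.1706/0.3518 = 0.4849
Terminal stock prices: S_uu = 127.7, S_ud = 90, S_dd = 63.42
Terminal payoffs (S − K): max(31.72, 0) = 31.72, max(-6, 0) = 0, max(-32.58, 0) = 0
Node u (S = 107.2): V_u = e^(−0.01)·[0.4849·31.7161 + 0.5151·0.0000] = 15.2270
Node d (S = 75.55): V_d = e^(−0.01)·[0.4849·0.0000 + 0.5151·0.0000] = 0.0000
Node 0 (S = 90): V_0 = e^(−0.01)·[0.4849·15.2270 + 0.5151·0.0000] = 7.3106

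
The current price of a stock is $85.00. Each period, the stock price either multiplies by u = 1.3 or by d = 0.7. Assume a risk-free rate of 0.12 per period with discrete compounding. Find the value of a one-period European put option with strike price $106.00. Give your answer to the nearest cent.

$12.46

Risk-neutral probability p = (1 + 0.12 − 0.7)/(1.3 − 0.7) = 0.4200/0.6000 = 0.7000
Terminal stock prices: S_u = 110.5, S_d = 59.5
Terminal payoffs (K − S): max(-4.5, 0) = 0, max(46.5, 0) = 46.5
Node 0 (S = 85): V_0 = 1/1.12·[0.7000·0.0000 + 0.3000·46.5000] = 12.4554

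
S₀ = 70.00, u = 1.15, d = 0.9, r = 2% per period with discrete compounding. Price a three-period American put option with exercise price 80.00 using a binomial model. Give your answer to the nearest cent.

Risk-neutral probability p = (1 + 0.02 − 0.9)/(1.15 − 0.9) = 0.1200/0.2500 = 0.4800
Terminal stock prices: S_uuu = 106.5, S_uud = 83.32, S_udd = 65.2, S_ddd = 51.03
Terminal payoffs (K − S): max(-26.46, 0) = 0, max(-3.317, 0) = 0, max(14.8, 0) = 14.8, max(28.97, 0) = 28.97
Node uu (S = 92.57): continuation = 1/1.02·[0.4800·0.0000 + 0.5200·0.0000] = 0.0000; exercise value = 0.0000 ≤ continuation, so V_uu = 0.0000
Node ud (S = 72.45): continuation = 1/1.02·[0.4800·0.0000 + 0.5200·14.7950] = 7.5425; exercise value = 7.5500 > continuation, so V_ud = 7.5500 (exercise)
Node dd (S = 56.7): continuation = 1/1.02·[0.4800·14.7950 + 0.5200·28.9700] = 21.7314; exercise value = 23.3000 > continuation, so V_dd = 23.3000 (exercise)
Node u (S = 80.5): continuation = 1/1.02·[0.4800·0.0000 + 0.5200·7.5500] = 3.8490; exercise value = 0.0000 ≤ continuation, so V_u = 3.8490
Node d (S = 63): continuation = 1/1.02·[0.4800·7.5500 + 0.5200·23.3000] = 15.4314; exercise value = 17.0000 > continuation, so V_d = 17.0000 (exercise)
Node 0 (S = 70): continuation = 1/1.02·[0.4800·3.8490 + 0.5200·17.0000] = 10.4780; exercise value = 10.0000 ≤ continuation, so V_0 = 10.4780

10.48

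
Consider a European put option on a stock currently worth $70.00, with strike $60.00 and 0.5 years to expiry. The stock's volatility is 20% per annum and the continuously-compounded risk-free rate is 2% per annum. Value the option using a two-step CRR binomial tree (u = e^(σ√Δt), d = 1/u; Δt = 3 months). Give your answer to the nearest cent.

$0.67

CRR parameters: u = e^(σ√Δt) = e^(0.2·√0.25) = 1.1052, d = 1/u = 0.9048
Per-period rate: rΔt = 0.02·0.25 = 0.005, so R = e^0.005 = 1.0050
Risk-neutral probability p = (e^0.005 − 0.9048)/(1.1052 − 0.9048) = 0.1002/0.2003 = 0.5000
Terminal stock prices: S_uu = 85.5, S_ud = 70, S_dd = 57.31
Terminal payoffs (K − S): max(-25.5, 0) = 0, max(-10, 0) = 0, max(2.689, 0) = 2.689
Node u (S = 77.36): V_u = e^(−0.005)·[0.5000·0.0000 + 0.5000·0.0000] = 0.0000
Node d (S = 63.34): V_d = e^(−0.005)·[0.5000·0.0000 + 0.5000·2.6888] = 1.3376
Node 0 (S = 70): V_0 = e^(−0.005)·[0.5000·0.0000 + 0.5000·1.3376] = 0.6654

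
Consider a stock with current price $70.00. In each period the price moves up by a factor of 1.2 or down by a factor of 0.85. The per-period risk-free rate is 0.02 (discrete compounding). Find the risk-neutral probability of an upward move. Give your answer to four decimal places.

p = 0.4857

Risk-neutral probability p = (1 + 0.02 − 0.85)/(1.2 − 0.85) = 0.1700/0.3500 = 0.4857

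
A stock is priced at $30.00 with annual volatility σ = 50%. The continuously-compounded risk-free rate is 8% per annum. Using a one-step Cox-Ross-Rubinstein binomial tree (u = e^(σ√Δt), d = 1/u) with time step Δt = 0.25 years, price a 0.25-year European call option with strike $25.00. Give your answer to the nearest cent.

CRR parameters: u = e^(σ√Δt) = e^(0.5·√0.25) = 1.2840, d = 1/u = 0.7788
Per-period rate: rΔt = 0.08·0.25 = 0.02, so R = e^0.02 = 1.0202
Risk-neutral probability p = (e^0.02 − 0.7788)/(1.2840 − 0.7788) = 0.2414/0.5052 = 0.4778
Terminal stock prices: S_u = 38.52, S_d = 23.36
Terminal payoffs (S − K): max(13.52, 0) = 13.52, max(-1.636, 0) = 0
Node 0 (S = 30): V_0 = e^(−0.02)·[0.4778·13.5208 + 0.5222·0.0000] = 6.3324

$6.33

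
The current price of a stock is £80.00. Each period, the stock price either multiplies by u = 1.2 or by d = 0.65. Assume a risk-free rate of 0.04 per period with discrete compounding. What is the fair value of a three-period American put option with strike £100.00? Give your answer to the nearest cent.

£23.86

Risk-neutral probability p = (1 + 0.04 − 0.65)/(1.2 − 0.65) = 0.3900/0.5500 = 0.7091
Terminal stock prices: S_uuu = 138.2, S_uud = 74.88, S_udd = 40.56, S_ddd = 21.97
Terminal payoffs (K − S): max(-38.24, 0) = 0, max(25.12, 0) = 25.12, max(59.44, 0) = 59.44, max(78.03, 0) = 78.03
Node uu (S = 115.2): continuation = 1/1.04·[0.7091·0.0000 + 0.2909·25.1200] = 7.0266; exercise value = 0.0000 ≤ continuation, so V_uu = 7.0266
Node ud (S = 62.4): continuation = 1/1.04·[0.7091·25.1200 + 0.2909·59.4400] = 33.7538; exercise value = 37.6000 > continuation, so V_ud = 37.6000 (exercise)
Node dd (S = 33.8): continuation = 1/1.04·[0.7091·59.4400 + 0.2909·78.0300] = 62.3538; exercise value = 66.2000 > continuation, so V_dd = 66.2000 (exercise)
Node u (S = 96): continuation = 1/1.04·[0.7091·7.0266 + 0.2909·37.6000] = 15.3083; exercise value = 4.0000 ≤ continuation, so V_u = 15.3083
Node d (S = 52): continuation = 1/1.04·[0.7091·37.6000 + 0.2909·66.2000] = 44.1538; exercise value = 48.0000 > continuation, so V_d = 48.0000 (exercise)
Node 0 (S = 80): continuation = 1/1.04·[0.7091·15.3083 + 0.2909·48.0000] = 23.8641; exercise value = 20.0000 ≤ continuation, so V_0 = 23.8641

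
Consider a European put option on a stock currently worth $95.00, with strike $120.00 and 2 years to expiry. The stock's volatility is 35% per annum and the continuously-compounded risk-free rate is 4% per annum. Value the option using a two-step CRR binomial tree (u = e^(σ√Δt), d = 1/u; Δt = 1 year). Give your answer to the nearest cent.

$30.35

CRR parameters: u = e^(σ√Δt) = e^(0.35·√1) = 1.4191, d = 1/u = 0.7047
Per-period rate: rΔt = 0.04·1 = 0.04, so R = e^0.04 = 1.0408
Risk-neutral probability p = (e^0.04 − 0.7047)/(1.4191 − 0.7047) = 0.3361/0.7144 = 0.4705
Terminal stock prices: S_uu = 191.3, S_ud = 95, S_dd = 47.18
Terminal payoffs (K − S): max(-71.31, 0) = 0, max(25, 0) = 25, max(72.82, 0) = 72.82
Node u (S = 134.8): V_u = e^(−0.04)·[0.4705·0.0000 + 0.5295·25.0000] = 12.7182
Node d (S = 66.95): V_d = e^(−0.04)·[0.4705·25.0000 + 0.5295·72.8244] = 48.3494
Node 0 (S = 95): V_0 = e^(−0.04)·[0.4705·12.7182 + 0.5295·48.3494] = 30.3461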